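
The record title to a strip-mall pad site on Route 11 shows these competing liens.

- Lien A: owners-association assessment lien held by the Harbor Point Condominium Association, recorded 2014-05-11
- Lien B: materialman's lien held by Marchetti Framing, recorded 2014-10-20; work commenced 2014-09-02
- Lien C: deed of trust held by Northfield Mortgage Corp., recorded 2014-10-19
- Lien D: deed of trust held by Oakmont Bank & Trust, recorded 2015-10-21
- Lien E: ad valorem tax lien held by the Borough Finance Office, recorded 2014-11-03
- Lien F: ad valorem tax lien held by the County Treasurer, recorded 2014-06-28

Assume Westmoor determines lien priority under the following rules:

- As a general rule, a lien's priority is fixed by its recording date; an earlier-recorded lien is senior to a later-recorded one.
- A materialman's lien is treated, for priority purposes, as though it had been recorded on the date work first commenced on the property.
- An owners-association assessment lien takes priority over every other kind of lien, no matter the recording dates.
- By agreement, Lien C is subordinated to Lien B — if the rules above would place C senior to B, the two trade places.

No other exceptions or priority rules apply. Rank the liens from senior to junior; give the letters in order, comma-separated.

A, F, B, C, E, D

Effective dates after the stated exceptions: B is treated as recorded 2014-09-02, the work-commencement date.
A is an owners-association assessment lien, so it outranks all other liens regardless of date.
Remaining liens by effective date: F (2014-06-28), B (2014-09-02), C (2014-10-19), E (2014-11-03), D (2015-10-21).
C is already junior to B, so the subordination agreement changes nothing.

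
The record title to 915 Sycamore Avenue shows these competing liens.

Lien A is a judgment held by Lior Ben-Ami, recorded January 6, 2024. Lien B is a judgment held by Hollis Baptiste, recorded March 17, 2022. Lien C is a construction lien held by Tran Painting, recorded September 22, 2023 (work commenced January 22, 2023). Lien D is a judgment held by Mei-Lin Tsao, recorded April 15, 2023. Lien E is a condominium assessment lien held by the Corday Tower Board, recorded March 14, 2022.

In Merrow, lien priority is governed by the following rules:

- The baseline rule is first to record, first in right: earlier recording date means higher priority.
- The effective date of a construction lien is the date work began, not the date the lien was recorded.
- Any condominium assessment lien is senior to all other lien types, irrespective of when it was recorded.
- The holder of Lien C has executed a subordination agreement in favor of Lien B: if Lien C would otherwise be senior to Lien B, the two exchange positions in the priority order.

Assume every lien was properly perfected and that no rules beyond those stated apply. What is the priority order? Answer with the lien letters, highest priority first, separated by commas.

Adjusting effective dates: C relates back to January 22, 2023 (work commenced).
E, as a condominium assessment lien, has superpriority and ranks first.
Among the remaining liens, by effective date: B (March 17, 2022), C (January 22, 2023), D (April 15, 2023), A (January 6, 2024).
C already ranks below B; the subordination has no effect.

E, B, C, D, A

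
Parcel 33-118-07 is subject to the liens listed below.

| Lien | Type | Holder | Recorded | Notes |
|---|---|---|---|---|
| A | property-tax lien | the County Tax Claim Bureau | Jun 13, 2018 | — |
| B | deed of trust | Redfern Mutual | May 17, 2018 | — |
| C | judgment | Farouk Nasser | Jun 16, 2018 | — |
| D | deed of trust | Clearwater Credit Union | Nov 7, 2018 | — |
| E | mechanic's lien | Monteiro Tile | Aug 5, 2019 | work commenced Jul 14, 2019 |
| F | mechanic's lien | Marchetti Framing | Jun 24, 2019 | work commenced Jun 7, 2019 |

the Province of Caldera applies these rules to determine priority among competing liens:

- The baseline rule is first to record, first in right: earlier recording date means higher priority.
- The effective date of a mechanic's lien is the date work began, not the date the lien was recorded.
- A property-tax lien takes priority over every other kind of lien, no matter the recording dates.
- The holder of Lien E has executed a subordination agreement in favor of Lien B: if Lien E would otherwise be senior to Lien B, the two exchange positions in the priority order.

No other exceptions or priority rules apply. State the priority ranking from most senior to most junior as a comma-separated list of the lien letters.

First, effective dates: E relates back to Jul 14, 2019 (work commenced); F is treated as recorded Jun 7, 2019, the work-commencement date.
A, as a property-tax lien, has superpriority and ranks first.
Remaining liens by effective date: B (May 17, 2018), C (Jun 16, 2018), D (Nov 7, 2018), F (Jun 7, 2019), E (Jul 14, 2019).
E already ranks below B; the subordination has no effect.

A, B, C, D, F, E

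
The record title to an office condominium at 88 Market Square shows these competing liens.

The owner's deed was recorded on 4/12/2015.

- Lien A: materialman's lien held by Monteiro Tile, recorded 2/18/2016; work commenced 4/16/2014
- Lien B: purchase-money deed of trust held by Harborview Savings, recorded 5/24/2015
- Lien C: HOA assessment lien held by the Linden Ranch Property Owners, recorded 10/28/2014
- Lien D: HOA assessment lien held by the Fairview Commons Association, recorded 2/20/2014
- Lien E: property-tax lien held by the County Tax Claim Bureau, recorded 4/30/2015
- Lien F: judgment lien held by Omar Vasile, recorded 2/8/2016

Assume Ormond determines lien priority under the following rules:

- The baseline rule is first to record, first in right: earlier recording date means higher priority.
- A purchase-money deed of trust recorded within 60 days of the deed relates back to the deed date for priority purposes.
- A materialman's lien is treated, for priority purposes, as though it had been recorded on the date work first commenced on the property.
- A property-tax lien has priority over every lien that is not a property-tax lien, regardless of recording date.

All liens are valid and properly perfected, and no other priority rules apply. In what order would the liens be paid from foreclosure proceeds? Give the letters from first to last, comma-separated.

Adjusting effective dates: A relates back to 4/16/2014 (work commenced); B relates back to the deed date 4/12/2015.
E is a property-tax lien, so it outranks all other liens regardless of date.
Among the remaining liens, by effective date: D (2/20/2014), A (4/16/2014), C (10/28/2014), B (4/12/2015), F (2/8/2016).

E, D, A, C, B, F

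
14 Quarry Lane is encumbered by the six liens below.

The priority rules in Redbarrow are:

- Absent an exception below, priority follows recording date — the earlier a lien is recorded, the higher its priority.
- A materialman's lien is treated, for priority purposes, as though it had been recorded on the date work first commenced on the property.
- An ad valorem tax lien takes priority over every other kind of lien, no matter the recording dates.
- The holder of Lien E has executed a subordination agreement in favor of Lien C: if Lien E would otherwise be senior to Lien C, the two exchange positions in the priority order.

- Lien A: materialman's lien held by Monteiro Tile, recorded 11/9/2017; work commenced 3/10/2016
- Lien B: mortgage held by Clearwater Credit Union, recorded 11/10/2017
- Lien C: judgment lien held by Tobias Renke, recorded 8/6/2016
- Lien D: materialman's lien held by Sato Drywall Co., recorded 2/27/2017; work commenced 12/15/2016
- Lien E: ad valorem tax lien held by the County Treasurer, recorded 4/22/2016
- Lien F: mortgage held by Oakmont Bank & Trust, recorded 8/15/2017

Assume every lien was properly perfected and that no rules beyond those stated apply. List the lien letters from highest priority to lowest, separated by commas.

Adjusting effective dates: A's effective date is 3/10/2016, when work began; D is treated as recorded 12/15/2016, the work-commencement date.
As an ad valorem tax lien, E is senior to every other lien.
Among the remaining liens, by effective date: A (3/10/2016), C (8/6/2016), D (12/15/2016), F (8/15/2017), B (11/10/2017).
E would otherwise be senior to C, so under the subordination agreement E and C exchange positions.

C, A, E, D, F, B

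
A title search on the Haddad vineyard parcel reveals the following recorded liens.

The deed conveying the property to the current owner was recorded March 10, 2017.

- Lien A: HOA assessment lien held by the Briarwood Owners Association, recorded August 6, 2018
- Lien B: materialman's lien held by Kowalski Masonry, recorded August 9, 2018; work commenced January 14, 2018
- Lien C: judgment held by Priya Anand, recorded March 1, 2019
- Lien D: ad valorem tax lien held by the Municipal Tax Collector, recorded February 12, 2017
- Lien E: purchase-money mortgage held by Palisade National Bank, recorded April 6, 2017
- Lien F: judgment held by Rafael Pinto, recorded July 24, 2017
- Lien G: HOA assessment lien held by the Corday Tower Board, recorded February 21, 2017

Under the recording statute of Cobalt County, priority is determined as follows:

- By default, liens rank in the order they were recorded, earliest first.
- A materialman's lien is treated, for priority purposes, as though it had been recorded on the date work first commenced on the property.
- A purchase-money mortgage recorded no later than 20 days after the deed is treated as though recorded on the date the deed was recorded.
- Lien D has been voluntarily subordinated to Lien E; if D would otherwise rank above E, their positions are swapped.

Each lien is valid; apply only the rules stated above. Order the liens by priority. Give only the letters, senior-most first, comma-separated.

First, effective dates: B is treated as recorded January 14, 2018, the work-commencement date; E was recorded 27 days after the deed, outside the 20-day window, so it keeps its recording date.
Sorted by effective date: D (February 12, 2017), G (February 21, 2017), E (April 6, 2017), F (July 24, 2017), B (January 14, 2018), A (August 6, 2018), C (March 1, 2019).
Because D would otherwise rank above E, the subordination swaps them.

E, G, D, F, B, A, C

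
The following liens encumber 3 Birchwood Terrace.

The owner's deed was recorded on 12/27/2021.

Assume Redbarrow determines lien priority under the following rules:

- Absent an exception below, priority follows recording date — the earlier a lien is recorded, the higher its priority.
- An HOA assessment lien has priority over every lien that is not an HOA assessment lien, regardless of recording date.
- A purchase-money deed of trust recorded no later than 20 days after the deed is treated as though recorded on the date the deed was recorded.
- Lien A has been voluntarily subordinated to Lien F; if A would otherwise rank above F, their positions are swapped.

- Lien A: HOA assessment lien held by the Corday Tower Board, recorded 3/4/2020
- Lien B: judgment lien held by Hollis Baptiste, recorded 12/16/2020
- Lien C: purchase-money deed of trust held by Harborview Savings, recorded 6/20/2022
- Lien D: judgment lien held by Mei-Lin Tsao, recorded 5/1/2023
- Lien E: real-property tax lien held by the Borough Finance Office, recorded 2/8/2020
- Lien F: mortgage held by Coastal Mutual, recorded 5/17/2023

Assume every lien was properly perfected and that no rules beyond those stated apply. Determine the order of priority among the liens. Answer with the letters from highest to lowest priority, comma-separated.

F, E, B, C, D, A

Effective dates after the stated exceptions: C was recorded 175 days after the deed, outside the 20-day window, so it keeps its recording date.
A is an HOA assessment lien, so it outranks all other liens regardless of date.
Among the remaining liens, by effective date: E (2/8/2020), B (12/16/2020), C (6/20/2022), D (5/1/2023), F (5/17/2023).
Because A would otherwise rank above F, the subordination swaps them.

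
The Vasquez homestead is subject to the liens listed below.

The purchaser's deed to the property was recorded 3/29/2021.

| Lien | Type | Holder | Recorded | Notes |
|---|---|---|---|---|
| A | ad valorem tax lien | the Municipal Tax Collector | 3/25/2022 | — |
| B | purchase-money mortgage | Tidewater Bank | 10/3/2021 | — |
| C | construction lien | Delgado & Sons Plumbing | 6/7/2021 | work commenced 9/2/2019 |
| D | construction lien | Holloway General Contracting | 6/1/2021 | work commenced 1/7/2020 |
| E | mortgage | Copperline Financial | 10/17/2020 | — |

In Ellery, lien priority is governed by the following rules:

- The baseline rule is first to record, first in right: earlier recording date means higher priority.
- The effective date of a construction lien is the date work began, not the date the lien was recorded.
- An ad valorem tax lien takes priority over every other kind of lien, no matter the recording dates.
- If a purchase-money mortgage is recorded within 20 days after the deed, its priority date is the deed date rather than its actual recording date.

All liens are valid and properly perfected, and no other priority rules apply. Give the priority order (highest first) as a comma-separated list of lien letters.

First, effective dates: B was recorded 188 days after the deed, outside the 20-day window, so it keeps its recording date; C is treated as recorded 9/2/2019, the work-commencement date; D's effective date is 1/7/2020, when work began.
As an ad valorem tax lien, A is senior to every other lien.
Among the remaining liens, by effective date: C (9/2/2019), D (1/7/2020), E (10/17/2020), B (10/3/2021).

A, C, D, E, B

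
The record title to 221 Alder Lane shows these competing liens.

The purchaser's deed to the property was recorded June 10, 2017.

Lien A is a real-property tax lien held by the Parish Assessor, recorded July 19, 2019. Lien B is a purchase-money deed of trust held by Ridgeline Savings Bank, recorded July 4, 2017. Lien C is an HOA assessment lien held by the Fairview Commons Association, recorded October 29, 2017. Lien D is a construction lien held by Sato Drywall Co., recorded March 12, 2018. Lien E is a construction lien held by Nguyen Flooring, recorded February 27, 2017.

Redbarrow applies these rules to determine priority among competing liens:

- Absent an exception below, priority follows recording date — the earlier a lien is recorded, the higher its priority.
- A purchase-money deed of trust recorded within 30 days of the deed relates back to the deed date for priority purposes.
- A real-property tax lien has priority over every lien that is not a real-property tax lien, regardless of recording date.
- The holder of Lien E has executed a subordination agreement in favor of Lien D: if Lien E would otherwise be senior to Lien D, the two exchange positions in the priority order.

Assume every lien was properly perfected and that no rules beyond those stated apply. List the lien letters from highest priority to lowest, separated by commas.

First, effective dates: B was recorded within the 30-day window, so its effective date is the deed date June 10, 2017.
As a real-property tax lien, A is senior to every other lien.
Remaining liens by effective date: E (February 27, 2017), B (June 10, 2017), C (October 29, 2017), D (March 12, 2018).
E would otherwise be senior to D, so under the subordination agreement E and D exchange positions.

A, D, B, C, E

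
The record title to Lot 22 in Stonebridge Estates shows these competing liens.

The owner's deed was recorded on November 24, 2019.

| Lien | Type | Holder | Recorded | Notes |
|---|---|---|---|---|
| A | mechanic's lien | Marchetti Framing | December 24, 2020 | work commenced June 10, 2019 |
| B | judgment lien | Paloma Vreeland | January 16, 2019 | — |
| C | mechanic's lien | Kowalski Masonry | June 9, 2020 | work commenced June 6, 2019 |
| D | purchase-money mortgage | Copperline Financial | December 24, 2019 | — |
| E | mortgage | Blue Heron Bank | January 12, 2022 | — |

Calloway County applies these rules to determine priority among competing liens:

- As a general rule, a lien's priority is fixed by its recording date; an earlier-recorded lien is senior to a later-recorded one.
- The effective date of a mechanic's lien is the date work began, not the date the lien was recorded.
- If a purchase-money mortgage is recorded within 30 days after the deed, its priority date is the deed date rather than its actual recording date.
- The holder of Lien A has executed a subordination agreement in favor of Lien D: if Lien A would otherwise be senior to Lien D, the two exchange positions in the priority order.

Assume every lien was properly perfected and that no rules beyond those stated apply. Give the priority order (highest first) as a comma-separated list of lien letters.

Effective dates: A relates back to June 10, 2019 (work commenced); C's effective date is June 6, 2019, when work began; D relates back to the deed date November 24, 2019.
Ordering by effective date: B (January 16, 2019), C (June 6, 2019), A (June 10, 2019), D (November 24, 2019), E (January 12, 2022).
The subordination applies — A was senior to D — so A and D swap.

B, C, D, A, E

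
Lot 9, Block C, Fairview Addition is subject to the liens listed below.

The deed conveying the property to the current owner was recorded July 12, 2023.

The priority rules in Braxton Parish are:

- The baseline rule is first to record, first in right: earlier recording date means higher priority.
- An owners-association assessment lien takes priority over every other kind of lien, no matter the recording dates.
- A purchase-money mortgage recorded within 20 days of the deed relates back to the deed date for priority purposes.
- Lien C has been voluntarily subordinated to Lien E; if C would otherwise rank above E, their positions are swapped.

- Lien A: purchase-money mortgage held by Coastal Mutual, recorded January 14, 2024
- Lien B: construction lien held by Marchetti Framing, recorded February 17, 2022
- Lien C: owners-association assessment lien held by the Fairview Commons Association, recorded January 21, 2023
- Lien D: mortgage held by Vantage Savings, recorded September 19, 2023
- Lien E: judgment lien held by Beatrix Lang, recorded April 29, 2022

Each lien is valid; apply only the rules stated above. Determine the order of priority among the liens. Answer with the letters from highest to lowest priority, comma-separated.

E, B, C, D, A

Effective dates after the stated exceptions: A missed the 20-day window (186 days after the deed), so its recording date stands.
C is an owners-association assessment lien, so it outranks all other liens regardless of date.
Among the remaining liens, by effective date: B (February 17, 2022), E (April 29, 2022), D (September 19, 2023), A (January 14, 2024).
C would otherwise be senior to E, so under the subordination agreement C and E exchange positions.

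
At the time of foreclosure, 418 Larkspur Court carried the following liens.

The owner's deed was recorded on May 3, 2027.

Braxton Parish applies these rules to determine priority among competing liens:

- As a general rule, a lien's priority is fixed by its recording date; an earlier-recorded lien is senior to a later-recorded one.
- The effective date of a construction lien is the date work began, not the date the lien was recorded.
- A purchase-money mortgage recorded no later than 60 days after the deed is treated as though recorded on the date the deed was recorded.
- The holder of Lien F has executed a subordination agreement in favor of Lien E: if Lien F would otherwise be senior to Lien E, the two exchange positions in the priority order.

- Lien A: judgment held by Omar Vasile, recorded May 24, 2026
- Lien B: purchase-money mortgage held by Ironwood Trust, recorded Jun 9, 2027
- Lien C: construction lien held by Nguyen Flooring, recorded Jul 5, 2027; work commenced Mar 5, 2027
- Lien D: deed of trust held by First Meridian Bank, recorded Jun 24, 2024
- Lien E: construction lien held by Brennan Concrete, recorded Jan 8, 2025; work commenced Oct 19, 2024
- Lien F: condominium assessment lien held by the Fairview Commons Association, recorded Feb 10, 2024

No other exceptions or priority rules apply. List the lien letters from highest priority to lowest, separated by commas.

Effective dates: B relates back to the deed date May 3, 2027; C is treated as recorded Mar 5, 2027, the work-commencement date; E is treated as recorded Oct 19, 2024, the work-commencement date.
Ordering by effective date: F (Feb 10, 2024), D (Jun 24, 2024), E (Oct 19, 2024), A (May 24, 2026), C (Mar 5, 2027), B (May 3, 2027).
F is senior to E before the subordination, so the two trade places.

E, D, F, A, C, B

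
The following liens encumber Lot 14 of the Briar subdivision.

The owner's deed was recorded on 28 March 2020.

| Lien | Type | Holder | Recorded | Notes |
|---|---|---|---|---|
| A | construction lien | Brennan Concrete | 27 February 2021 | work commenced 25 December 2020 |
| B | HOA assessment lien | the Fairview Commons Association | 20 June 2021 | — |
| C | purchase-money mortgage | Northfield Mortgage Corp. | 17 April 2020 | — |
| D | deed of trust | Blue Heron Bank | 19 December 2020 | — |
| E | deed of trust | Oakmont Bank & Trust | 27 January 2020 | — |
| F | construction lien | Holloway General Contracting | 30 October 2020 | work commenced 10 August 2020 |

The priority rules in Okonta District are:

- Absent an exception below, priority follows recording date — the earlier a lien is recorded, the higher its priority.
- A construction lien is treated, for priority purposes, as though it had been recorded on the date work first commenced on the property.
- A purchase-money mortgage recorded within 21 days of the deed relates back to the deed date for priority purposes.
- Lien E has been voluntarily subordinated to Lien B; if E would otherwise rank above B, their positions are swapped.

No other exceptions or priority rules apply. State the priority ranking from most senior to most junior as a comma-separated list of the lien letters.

B, C, F, D, A, E

Adjusting effective dates: A relates back to 25 December 2020 (work commenced); C's effective date is the deed date, 28 March 2020; F relates back to 10 August 2020 (work commenced).
Ordering by effective date: E (27 January 2020), C (28 March 2020), F (10 August 2020), D (19 December 2020), A (25 December 2020), B (20 June 2021).
The subordination applies — E was senior to B — so E and B swap.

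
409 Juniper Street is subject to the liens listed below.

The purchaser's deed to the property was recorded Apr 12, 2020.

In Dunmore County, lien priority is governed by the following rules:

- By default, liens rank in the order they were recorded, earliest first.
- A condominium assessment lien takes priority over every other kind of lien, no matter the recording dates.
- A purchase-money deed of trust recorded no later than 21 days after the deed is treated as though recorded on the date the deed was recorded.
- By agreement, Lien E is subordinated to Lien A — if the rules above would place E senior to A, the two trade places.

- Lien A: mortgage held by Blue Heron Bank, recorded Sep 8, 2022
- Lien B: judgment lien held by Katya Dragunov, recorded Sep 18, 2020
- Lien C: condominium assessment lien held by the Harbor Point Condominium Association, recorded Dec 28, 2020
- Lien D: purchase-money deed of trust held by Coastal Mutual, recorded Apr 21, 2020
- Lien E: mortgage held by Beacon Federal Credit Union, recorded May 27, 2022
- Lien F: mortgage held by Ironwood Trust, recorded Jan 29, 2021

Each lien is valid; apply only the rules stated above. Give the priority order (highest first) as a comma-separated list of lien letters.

Effective dates: D's effective date is the deed date, Apr 12, 2020.
C, as a condominium assessment lien, has superpriority and ranks first.
Among the remaining liens, by effective date: D (Apr 12, 2020), B (Sep 18, 2020), F (Jan 29, 2021), E (May 27, 2022), A (Sep 8, 2022).
Because E would otherwise rank above A, the subordination swaps them.

C, D, B, F, A, E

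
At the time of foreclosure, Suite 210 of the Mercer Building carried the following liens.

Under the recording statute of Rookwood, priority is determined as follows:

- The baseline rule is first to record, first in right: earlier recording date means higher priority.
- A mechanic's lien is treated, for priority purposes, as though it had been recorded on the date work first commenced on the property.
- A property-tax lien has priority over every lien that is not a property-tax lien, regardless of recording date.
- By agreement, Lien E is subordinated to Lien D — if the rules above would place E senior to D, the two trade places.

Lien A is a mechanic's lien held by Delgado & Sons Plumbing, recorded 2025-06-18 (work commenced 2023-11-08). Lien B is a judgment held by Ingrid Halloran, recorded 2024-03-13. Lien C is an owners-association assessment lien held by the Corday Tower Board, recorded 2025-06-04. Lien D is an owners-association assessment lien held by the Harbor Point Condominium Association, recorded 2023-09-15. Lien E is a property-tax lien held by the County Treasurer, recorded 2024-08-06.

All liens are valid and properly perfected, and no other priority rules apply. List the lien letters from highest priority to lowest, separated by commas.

Adjusting effective dates: A is treated as recorded 2023-11-08, the work-commencement date.
E, as a property-tax lien, has superpriority and ranks first.
The other liens, earliest effective date first: D (2023-09-15), A (2023-11-08), B (2024-03-13), C (2025-06-04).
Because E would otherwise rank above D, the subordination swaps them.

D, E, A, B, C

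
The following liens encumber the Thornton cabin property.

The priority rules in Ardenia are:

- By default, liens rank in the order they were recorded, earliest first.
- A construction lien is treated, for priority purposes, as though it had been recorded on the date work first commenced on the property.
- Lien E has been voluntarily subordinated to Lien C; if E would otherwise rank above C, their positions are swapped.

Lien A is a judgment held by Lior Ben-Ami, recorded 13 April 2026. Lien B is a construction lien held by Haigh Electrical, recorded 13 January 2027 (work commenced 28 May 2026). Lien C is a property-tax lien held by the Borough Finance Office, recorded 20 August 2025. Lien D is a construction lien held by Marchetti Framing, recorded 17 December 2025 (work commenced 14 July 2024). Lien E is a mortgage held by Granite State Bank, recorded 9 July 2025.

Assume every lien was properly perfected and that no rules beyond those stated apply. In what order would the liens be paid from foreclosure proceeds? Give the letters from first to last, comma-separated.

First, effective dates: B's effective date is 28 May 2026, when work began; D's effective date is 14 July 2024, when work began.
By effective date: D (14 July 2024), E (9 July 2025), C (20 August 2025), A (13 April 2026), B (28 May 2026).
The subordination applies — E was senior to C — so E and C swap.

D, C, E, A, B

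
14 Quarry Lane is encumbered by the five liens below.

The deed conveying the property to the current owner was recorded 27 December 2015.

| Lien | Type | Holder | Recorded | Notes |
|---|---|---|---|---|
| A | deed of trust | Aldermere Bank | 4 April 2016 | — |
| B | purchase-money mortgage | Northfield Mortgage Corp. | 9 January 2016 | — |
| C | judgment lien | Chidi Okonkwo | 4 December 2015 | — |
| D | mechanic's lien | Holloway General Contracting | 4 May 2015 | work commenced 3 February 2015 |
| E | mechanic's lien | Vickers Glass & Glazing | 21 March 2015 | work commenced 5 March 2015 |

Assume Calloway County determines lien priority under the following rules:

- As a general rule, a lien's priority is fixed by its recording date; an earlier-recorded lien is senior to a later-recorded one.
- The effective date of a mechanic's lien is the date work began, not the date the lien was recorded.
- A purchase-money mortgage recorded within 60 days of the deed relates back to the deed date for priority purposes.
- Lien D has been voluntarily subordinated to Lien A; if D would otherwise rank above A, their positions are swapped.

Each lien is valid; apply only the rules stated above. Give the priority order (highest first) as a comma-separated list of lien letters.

Adjusting effective dates: B's effective date is the deed date, 27 December 2015; D's effective date is 3 February 2015, when work began; E's effective date is 5 March 2015, when work began.
Sorted by effective date: D (3 February 2015), E (5 March 2015), C (4 December 2015), B (27 December 2015), A (4 April 2016).
D would otherwise be senior to A, so under the subordination agreement D and A exchange positions.

A, E, C, B, D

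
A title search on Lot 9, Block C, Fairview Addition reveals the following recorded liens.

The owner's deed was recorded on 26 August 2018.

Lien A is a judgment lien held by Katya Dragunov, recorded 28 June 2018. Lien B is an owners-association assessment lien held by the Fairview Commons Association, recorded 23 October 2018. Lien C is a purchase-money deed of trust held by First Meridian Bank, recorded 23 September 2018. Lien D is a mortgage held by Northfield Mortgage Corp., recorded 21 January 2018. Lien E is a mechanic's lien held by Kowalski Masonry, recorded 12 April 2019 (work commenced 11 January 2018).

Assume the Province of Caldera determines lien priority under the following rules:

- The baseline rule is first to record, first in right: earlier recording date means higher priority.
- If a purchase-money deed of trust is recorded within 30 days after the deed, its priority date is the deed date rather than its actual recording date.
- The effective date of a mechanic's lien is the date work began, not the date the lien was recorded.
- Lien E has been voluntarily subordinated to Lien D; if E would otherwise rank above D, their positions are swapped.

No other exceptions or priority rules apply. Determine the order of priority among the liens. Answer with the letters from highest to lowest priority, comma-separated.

D, E, A, C, B

Adjusting effective dates: C was recorded within the 30-day window, so its effective date is the deed date 26 August 2018; E's effective date is 11 January 2018, when work began.
Sorted by effective date: E (11 January 2018), D (21 January 2018), A (28 June 2018), C (26 August 2018), B (23 October 2018).
E would otherwise be senior to D, so under the subordination agreement E and D exchange positions.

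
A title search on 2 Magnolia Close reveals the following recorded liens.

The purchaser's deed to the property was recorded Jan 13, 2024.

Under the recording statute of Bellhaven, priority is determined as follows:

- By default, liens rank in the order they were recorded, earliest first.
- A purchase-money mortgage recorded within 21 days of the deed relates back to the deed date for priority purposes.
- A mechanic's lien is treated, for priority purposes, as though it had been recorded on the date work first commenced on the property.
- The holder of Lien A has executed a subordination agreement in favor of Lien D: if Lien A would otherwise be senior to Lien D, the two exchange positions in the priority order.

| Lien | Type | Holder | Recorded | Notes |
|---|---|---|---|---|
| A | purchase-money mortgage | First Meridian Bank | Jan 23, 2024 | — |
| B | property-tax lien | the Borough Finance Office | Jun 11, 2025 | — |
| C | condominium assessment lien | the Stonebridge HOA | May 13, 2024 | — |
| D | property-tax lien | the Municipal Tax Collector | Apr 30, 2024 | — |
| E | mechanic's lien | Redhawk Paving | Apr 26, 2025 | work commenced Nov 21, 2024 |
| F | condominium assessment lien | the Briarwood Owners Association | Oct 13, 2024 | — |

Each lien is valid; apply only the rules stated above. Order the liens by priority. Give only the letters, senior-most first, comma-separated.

D, A, C, F, E, B

First, effective dates: A's effective date is the deed date, Jan 13, 2024; E relates back to Nov 21, 2024 (work commenced).
By effective date: A (Jan 13, 2024), D (Apr 30, 2024), C (May 13, 2024), F (Oct 13, 2024), E (Nov 21, 2024), B (Jun 11, 2025).
The subordination applies — A was senior to D — so A and D swap.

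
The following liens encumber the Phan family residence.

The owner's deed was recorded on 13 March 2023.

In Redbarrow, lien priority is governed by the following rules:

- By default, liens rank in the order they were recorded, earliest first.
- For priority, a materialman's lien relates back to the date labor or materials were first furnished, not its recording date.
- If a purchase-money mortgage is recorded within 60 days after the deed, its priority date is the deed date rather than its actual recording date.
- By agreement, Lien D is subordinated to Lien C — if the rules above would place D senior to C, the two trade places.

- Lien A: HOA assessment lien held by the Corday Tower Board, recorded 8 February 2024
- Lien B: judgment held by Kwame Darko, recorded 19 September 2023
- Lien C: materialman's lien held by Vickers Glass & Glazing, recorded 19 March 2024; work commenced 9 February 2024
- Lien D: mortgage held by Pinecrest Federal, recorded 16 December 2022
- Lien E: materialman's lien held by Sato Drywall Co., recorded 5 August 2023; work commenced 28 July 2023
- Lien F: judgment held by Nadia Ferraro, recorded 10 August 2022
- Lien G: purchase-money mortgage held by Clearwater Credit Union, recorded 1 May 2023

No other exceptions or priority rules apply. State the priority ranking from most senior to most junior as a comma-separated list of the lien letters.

Effective dates: C relates back to 9 February 2024 (work commenced); E is treated as recorded 28 July 2023, the work-commencement date; G was recorded within the 60-day window, so its effective date is the deed date 13 March 2023.
By effective date: F (10 August 2022), D (16 December 2022), G (13 March 2023), E (28 July 2023), B (19 September 2023), A (8 February 2024), C (9 February 2024).
D is senior to C before the subordination, so the two trade places.

F, C, G, E, B, A, D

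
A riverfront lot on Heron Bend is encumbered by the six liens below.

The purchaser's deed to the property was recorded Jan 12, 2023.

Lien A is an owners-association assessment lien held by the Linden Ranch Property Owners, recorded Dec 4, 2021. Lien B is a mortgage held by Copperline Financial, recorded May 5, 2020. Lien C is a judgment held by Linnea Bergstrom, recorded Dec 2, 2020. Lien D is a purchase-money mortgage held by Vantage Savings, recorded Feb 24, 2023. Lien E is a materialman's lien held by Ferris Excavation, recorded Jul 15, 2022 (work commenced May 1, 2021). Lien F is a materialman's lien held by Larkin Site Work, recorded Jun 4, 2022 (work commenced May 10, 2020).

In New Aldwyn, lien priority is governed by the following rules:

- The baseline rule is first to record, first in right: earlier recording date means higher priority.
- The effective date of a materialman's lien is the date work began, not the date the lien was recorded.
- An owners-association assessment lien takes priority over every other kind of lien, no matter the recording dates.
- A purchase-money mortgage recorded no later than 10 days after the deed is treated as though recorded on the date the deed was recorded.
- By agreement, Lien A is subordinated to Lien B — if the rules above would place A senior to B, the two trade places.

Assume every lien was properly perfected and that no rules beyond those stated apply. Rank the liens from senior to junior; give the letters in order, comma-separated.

First, effective dates: D was recorded 43 days after the deed — beyond 10 days — so no relation-back applies; E's effective date is May 1, 2021, when work began; F relates back to May 10, 2020 (work commenced).
As an owners-association assessment lien, A is senior to every other lien.
The other liens, earliest effective date first: B (May 5, 2020), F (May 10, 2020), C (Dec 2, 2020), E (May 1, 2021), D (Feb 24, 2023).
A would otherwise be senior to B, so under the subordination agreement A and B exchange positions.

B, A, F, C, E, D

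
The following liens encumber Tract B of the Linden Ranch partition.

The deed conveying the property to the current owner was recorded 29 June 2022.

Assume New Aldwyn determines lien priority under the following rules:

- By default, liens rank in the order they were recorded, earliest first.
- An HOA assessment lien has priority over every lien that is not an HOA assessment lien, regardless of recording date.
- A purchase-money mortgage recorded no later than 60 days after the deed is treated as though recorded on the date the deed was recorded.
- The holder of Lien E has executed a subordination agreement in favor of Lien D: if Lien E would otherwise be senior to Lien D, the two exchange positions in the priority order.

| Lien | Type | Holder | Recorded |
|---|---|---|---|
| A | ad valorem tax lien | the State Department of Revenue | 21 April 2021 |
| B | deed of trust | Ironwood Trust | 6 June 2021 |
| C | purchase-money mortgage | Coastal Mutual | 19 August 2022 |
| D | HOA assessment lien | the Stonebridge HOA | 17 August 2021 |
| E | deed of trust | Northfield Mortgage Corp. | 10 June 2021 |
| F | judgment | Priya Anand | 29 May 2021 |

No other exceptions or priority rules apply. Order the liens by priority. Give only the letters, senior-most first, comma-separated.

Effective dates: C was recorded within the 60-day window, so its effective date is the deed date 29 June 2022.
D, as an HOA assessment lien, has superpriority and ranks first.
Ordering the rest by effective date: A (21 April 2021), F (29 May 2021), B (6 June 2021), E (10 June 2021), C (29 June 2022).
E already ranks below D; the subordination has no effect.

D, A, F, B, E, C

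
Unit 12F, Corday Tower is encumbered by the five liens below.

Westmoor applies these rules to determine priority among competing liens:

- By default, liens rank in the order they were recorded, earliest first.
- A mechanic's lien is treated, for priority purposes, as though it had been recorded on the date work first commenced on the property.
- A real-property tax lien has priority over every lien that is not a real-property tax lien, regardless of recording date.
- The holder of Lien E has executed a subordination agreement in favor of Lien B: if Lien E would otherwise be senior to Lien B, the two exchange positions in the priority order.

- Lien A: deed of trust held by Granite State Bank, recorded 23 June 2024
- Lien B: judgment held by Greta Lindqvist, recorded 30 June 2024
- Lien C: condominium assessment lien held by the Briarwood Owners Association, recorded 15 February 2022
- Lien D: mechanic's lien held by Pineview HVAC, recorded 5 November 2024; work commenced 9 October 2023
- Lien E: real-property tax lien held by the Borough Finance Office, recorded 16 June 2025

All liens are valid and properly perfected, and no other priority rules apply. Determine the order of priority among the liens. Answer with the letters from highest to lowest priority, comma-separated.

First, effective dates: D is treated as recorded 9 October 2023, the work-commencement date.
As a real-property tax lien, E is senior to every other lien.
Remaining liens by effective date: C (15 February 2022), D (9 October 2023), A (23 June 2024), B (30 June 2024).
E is senior to B before the subordination, so the two trade places.

B, C, D, A, E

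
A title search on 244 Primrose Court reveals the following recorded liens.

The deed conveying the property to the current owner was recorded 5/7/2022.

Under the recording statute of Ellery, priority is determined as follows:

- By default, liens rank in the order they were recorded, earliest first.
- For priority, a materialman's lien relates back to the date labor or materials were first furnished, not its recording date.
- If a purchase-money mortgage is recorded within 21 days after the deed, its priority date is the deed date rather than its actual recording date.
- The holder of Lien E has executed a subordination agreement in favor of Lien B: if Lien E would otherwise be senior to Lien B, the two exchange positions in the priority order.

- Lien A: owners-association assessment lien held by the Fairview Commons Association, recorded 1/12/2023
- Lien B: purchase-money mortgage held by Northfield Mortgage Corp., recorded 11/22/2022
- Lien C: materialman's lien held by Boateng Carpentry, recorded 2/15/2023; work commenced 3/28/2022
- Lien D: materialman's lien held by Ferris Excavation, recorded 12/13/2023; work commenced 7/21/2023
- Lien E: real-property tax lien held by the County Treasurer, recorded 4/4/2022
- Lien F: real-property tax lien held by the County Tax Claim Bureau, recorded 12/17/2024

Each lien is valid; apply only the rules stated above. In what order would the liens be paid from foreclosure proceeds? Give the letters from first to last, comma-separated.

C, B, E, A, D, F

First, effective dates: B was recorded 199 days after the deed — beyond 21 days — so no relation-back applies; C is treated as recorded 3/28/2022, the work-commencement date; D's effective date is 7/21/2023, when work began.
Ordering by effective date: C (3/28/2022), E (4/4/2022), B (11/22/2022), A (1/12/2023), D (7/21/2023), F (12/17/2024).
Because E would otherwise rank above B, the subordination swaps them.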